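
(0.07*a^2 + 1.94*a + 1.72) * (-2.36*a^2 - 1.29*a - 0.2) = -0.1652*a^4 - 4.6687*a^3 - 6.5758*a^2 - 2.6068*a - 0.344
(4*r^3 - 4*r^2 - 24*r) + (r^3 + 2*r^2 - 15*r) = 5*r^3 - 2*r^2 - 39*r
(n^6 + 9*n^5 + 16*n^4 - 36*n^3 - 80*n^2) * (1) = n^6 + 9*n^5 + 16*n^4 - 36*n^3 - 80*n^2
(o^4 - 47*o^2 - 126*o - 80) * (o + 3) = o^5 + 3*o^4 - 47*o^3 - 267*o^2 - 458*o - 240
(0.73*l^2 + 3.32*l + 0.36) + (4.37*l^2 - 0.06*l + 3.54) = 5.1*l^2 + 3.26*l + 3.9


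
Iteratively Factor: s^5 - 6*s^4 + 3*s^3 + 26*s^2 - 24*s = (s - 4)*(s^4 - 2*s^3 - 5*s^2 + 6*s) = (s - 4)*(s + 2)*(s^3 - 4*s^2 + 3*s) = s*(s - 4)*(s + 2)*(s^2 - 4*s + 3) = s*(s - 4)*(s - 1)*(s + 2)*(s - 3)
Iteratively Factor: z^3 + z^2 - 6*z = (z - 2)*(z^2 + 3*z) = (z - 2)*(z + 3)*(z)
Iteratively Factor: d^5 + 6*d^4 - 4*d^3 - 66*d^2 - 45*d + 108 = (d - 1)*(d^4 + 7*d^3 + 3*d^2 - 63*d - 108) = (d - 3)*(d - 1)*(d^3 + 10*d^2 + 33*d + 36) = (d - 3)*(d - 1)*(d + 3)*(d^2 + 7*d + 12) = (d - 3)*(d - 1)*(d + 3)*(d + 4)*(d + 3)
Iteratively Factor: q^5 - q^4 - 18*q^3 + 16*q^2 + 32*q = (q - 2)*(q^4 + q^3 - 16*q^2 - 16*q) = (q - 2)*(q + 4)*(q^3 - 3*q^2 - 4*q) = (q - 2)*(q + 1)*(q + 4)*(q^2 - 4*q) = (q - 4)*(q - 2)*(q + 1)*(q + 4)*(q)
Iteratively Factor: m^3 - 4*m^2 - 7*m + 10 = (m - 1)*(m^2 - 3*m - 10) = (m - 1)*(m + 2)*(m - 5)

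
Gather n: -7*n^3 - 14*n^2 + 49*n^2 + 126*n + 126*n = -7*n^3 + 35*n^2 + 252*n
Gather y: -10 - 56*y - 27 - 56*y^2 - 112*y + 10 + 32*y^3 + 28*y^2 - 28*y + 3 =32*y^3 - 28*y^2 - 196*y - 24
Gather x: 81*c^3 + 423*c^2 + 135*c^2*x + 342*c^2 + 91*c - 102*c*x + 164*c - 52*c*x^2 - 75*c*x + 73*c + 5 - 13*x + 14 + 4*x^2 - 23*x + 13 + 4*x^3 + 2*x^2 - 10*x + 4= 81*c^3 + 765*c^2 + 328*c + 4*x^3 + x^2*(6 - 52*c) + x*(135*c^2 - 177*c - 46) + 36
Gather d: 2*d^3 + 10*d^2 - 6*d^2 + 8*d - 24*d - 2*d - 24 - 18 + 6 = 2*d^3 + 4*d^2 - 18*d - 36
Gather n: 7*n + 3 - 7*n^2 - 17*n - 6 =-7*n^2 - 10*n - 3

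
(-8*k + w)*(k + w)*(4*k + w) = -32*k^3 - 36*k^2*w - 3*k*w^2 + w^3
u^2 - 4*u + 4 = (u - 2)^2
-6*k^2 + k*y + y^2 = (-2*k + y)*(3*k + y)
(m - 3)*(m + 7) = m^2 + 4*m - 21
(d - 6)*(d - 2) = d^2 - 8*d + 12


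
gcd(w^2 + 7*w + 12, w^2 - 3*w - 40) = 1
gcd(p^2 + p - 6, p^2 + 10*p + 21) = p + 3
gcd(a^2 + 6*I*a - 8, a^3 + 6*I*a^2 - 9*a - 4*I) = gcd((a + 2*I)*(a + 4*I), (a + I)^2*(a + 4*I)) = a + 4*I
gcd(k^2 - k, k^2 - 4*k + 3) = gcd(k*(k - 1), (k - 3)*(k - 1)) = k - 1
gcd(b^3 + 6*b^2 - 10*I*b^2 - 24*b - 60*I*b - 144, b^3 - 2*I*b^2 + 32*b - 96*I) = b - 4*I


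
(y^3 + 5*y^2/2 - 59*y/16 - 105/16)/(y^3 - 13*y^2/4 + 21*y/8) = (4*y^2 + 17*y + 15)/(2*y*(2*y - 3))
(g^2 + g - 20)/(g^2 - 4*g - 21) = (-g^2 - g + 20)/(-g^2 + 4*g + 21)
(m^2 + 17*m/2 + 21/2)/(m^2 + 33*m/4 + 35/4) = 2*(2*m + 3)/(4*m + 5)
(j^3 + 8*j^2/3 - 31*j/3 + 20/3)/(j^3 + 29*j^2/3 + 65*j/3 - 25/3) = (3*j^2 - 7*j + 4)/(3*j^2 + 14*j - 5)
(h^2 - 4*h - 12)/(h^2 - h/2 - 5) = 2*(h - 6)/(2*h - 5)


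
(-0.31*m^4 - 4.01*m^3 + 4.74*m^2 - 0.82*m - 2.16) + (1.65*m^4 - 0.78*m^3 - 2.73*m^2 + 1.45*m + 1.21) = 1.34*m^4 - 4.79*m^3 + 2.01*m^2 + 0.63*m - 0.95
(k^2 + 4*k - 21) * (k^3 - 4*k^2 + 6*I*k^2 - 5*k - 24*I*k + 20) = k^5 + 6*I*k^4 - 42*k^3 + 84*k^2 - 222*I*k^2 + 185*k + 504*I*k - 420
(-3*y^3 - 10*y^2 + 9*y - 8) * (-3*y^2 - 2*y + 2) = 9*y^5 + 36*y^4 - 13*y^3 - 14*y^2 + 34*y - 16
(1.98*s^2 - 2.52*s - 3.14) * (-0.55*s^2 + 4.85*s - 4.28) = -1.089*s^4 + 10.989*s^3 - 18.9694*s^2 - 4.4434*s + 13.4392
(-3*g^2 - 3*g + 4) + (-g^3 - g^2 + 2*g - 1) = -g^3 - 4*g^2 - g + 3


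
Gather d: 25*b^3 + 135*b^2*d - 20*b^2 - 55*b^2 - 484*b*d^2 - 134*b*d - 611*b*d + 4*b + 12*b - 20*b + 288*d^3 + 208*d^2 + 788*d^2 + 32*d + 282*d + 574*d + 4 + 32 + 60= 25*b^3 - 75*b^2 - 4*b + 288*d^3 + d^2*(996 - 484*b) + d*(135*b^2 - 745*b + 888) + 96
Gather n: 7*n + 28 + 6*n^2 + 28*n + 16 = 6*n^2 + 35*n + 44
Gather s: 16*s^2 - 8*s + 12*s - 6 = 16*s^2 + 4*s - 6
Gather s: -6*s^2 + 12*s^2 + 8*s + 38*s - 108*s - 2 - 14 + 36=6*s^2 - 62*s + 20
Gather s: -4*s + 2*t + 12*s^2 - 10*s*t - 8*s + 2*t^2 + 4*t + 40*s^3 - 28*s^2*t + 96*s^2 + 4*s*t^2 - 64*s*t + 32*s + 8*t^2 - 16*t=40*s^3 + s^2*(108 - 28*t) + s*(4*t^2 - 74*t + 20) + 10*t^2 - 10*t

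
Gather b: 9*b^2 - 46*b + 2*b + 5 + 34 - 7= 9*b^2 - 44*b + 32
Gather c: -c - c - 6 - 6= -2*c - 12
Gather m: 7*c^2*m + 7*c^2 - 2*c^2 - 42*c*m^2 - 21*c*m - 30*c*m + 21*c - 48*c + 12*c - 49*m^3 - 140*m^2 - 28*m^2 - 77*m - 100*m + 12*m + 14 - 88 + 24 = 5*c^2 - 15*c - 49*m^3 + m^2*(-42*c - 168) + m*(7*c^2 - 51*c - 165) - 50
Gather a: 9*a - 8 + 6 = 9*a - 2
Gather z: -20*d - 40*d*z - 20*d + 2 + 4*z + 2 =-40*d + z*(4 - 40*d) + 4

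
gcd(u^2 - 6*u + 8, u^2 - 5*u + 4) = u - 4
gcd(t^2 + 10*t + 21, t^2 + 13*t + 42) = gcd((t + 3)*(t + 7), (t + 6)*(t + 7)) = t + 7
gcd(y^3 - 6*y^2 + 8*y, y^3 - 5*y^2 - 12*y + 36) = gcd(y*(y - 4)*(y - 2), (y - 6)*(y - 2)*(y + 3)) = y - 2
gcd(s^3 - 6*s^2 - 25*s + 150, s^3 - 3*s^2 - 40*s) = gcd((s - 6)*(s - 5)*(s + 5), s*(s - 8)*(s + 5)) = s + 5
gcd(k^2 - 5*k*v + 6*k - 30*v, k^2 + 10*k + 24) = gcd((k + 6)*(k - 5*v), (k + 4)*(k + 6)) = k + 6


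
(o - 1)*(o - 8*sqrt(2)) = o^2 - 8*sqrt(2)*o - o + 8*sqrt(2)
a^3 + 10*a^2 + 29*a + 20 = (a + 1)*(a + 4)*(a + 5)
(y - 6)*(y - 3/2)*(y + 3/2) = y^3 - 6*y^2 - 9*y/4 + 27/2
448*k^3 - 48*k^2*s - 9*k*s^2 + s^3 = (-8*k + s)^2*(7*k + s)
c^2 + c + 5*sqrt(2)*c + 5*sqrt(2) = (c + 1)*(c + 5*sqrt(2))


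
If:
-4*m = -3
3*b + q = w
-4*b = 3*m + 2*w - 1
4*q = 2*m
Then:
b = -1/5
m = 3/4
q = 3/8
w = -9/40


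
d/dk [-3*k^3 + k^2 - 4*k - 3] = -9*k^2 + 2*k - 4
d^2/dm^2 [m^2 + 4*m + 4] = 2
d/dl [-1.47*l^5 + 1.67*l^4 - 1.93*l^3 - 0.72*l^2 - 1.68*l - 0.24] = -7.35*l^4 + 6.68*l^3 - 5.79*l^2 - 1.44*l - 1.68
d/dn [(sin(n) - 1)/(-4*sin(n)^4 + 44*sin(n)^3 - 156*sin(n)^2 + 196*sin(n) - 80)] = (3*sin(n)^2 - 20*sin(n) + 29)*cos(n)/(4*(sin(n) - 5)^2*(sin(n) - 4)^2*(sin(n) - 1)^2)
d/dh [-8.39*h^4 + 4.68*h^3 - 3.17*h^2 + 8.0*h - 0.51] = -33.56*h^3 + 14.04*h^2 - 6.34*h + 8.0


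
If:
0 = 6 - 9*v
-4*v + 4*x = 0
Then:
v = 2/3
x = 2/3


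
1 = 1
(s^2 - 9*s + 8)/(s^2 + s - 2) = (s - 8)/(s + 2)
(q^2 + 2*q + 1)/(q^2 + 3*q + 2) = (q + 1)/(q + 2)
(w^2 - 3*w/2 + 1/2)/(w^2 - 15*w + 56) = (2*w^2 - 3*w + 1)/(2*(w^2 - 15*w + 56))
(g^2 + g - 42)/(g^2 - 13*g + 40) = (g^2 + g - 42)/(g^2 - 13*g + 40)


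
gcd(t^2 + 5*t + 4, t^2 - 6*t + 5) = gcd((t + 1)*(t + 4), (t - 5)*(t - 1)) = 1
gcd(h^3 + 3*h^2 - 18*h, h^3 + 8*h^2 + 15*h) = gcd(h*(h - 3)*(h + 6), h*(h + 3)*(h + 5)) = h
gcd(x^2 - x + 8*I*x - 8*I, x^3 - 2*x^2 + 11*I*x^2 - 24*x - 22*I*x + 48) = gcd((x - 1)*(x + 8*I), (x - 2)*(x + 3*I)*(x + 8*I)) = x + 8*I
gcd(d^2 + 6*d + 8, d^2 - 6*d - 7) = 1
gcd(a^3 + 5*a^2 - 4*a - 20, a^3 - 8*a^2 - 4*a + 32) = a^2 - 4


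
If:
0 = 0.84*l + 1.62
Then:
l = -1.93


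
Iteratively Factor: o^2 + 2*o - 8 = (o - 2)*(o + 4)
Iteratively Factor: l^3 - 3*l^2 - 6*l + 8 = (l - 1)*(l^2 - 2*l - 8) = (l - 1)*(l + 2)*(l - 4)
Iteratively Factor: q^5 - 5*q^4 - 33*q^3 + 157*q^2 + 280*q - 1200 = (q - 5)*(q^4 - 33*q^2 - 8*q + 240) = (q - 5)*(q - 3)*(q^3 + 3*q^2 - 24*q - 80) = (q - 5)*(q - 3)*(q + 4)*(q^2 - q - 20) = (q - 5)*(q - 3)*(q + 4)^2*(q - 5)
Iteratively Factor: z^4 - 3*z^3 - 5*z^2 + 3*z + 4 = (z + 1)*(z^3 - 4*z^2 - z + 4) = (z - 4)*(z + 1)*(z^2 - 1) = (z - 4)*(z - 1)*(z + 1)*(z + 1)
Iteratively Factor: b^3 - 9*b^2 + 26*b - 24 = (b - 2)*(b^2 - 7*b + 12) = (b - 4)*(b - 2)*(b - 3)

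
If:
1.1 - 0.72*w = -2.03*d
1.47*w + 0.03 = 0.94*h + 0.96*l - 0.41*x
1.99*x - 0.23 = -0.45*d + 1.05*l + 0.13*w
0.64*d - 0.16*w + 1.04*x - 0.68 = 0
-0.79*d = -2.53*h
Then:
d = -0.35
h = -0.11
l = 1.37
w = 0.54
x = 0.95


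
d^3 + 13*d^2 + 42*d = d*(d + 6)*(d + 7)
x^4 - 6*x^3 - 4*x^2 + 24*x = x*(x - 6)*(x - 2)*(x + 2)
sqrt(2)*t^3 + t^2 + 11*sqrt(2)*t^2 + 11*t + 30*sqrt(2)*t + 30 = (t + 5)*(t + 6)*(sqrt(2)*t + 1)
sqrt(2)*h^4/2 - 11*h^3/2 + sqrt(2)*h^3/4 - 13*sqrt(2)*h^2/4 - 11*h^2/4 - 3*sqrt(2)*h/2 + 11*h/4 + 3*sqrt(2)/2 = (h/2 + 1/2)*(h - 1/2)*(h - 6*sqrt(2))*(sqrt(2)*h + 1)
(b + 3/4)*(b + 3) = b^2 + 15*b/4 + 9/4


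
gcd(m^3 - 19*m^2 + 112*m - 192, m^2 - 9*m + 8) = m - 8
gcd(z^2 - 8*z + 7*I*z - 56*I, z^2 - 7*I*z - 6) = 1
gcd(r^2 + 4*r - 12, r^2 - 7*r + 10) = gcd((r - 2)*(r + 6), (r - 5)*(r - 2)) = r - 2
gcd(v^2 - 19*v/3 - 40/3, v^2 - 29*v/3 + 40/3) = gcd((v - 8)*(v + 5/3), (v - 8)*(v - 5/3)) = v - 8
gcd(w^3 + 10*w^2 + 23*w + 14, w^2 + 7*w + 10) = w + 2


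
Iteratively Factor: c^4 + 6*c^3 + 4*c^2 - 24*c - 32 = (c - 2)*(c^3 + 8*c^2 + 20*c + 16) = (c - 2)*(c + 4)*(c^2 + 4*c + 4) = (c - 2)*(c + 2)*(c + 4)*(c + 2)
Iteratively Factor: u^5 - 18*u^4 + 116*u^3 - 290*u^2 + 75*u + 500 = (u - 5)*(u^4 - 13*u^3 + 51*u^2 - 35*u - 100) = (u - 5)*(u - 4)*(u^3 - 9*u^2 + 15*u + 25) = (u - 5)*(u - 4)*(u + 1)*(u^2 - 10*u + 25) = (u - 5)^2*(u - 4)*(u + 1)*(u - 5)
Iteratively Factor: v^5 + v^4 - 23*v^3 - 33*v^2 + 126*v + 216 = (v + 3)*(v^4 - 2*v^3 - 17*v^2 + 18*v + 72) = (v + 3)^2*(v^3 - 5*v^2 - 2*v + 24) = (v - 3)*(v + 3)^2*(v^2 - 2*v - 8) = (v - 3)*(v + 2)*(v + 3)^2*(v - 4)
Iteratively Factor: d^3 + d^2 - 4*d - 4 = (d + 1)*(d^2 - 4) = (d - 2)*(d + 1)*(d + 2)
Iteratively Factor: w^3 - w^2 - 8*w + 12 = (w - 2)*(w^2 + w - 6) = (w - 2)*(w + 3)*(w - 2)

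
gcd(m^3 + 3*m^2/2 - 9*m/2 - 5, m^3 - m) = m + 1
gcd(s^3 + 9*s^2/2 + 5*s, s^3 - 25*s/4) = s^2 + 5*s/2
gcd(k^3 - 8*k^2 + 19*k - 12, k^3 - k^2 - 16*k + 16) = k^2 - 5*k + 4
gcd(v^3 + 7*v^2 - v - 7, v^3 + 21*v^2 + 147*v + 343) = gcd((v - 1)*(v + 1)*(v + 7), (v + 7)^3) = v + 7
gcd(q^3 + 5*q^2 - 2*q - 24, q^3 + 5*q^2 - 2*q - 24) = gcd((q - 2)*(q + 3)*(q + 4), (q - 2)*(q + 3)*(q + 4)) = q^3 + 5*q^2 - 2*q - 24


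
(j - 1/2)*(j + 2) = j^2 + 3*j/2 - 1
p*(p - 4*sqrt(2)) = p^2 - 4*sqrt(2)*p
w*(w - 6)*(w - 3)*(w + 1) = w^4 - 8*w^3 + 9*w^2 + 18*w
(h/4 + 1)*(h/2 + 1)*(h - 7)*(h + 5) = h^4/8 + h^3/2 - 39*h^2/8 - 113*h/4 - 35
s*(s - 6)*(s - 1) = s^3 - 7*s^2 + 6*s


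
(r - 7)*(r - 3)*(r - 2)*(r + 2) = r^4 - 10*r^3 + 17*r^2 + 40*r - 84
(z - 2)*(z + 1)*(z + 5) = z^3 + 4*z^2 - 7*z - 10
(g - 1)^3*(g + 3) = g^4 - 6*g^2 + 8*g - 3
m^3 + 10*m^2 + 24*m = m*(m + 4)*(m + 6)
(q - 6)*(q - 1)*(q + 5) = q^3 - 2*q^2 - 29*q + 30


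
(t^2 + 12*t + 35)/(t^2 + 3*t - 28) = (t + 5)/(t - 4)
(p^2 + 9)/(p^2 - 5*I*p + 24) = (p - 3*I)/(p - 8*I)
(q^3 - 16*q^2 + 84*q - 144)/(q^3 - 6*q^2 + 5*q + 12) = (q^2 - 12*q + 36)/(q^2 - 2*q - 3)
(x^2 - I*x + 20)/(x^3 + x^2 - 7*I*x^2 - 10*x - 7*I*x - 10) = (x + 4*I)/(x^2 + x*(1 - 2*I) - 2*I)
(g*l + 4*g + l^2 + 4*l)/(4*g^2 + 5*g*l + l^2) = (l + 4)/(4*g + l)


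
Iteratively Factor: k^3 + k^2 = (k)*(k^2 + k) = k^2*(k + 1)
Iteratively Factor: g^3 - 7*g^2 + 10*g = (g)*(g^2 - 7*g + 10) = g*(g - 5)*(g - 2)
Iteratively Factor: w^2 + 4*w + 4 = (w + 2)*(w + 2)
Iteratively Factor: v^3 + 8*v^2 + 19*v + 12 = (v + 3)*(v^2 + 5*v + 4) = (v + 1)*(v + 3)*(v + 4)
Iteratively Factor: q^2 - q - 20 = (q - 5)*(q + 4)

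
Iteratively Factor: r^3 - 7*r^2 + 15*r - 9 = (r - 1)*(r^2 - 6*r + 9) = (r - 3)*(r - 1)*(r - 3)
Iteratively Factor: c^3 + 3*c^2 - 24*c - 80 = (c + 4)*(c^2 - c - 20) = (c + 4)^2*(c - 5)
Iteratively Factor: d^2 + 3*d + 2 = (d + 2)*(d + 1)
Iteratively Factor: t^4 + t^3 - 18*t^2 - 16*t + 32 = (t + 4)*(t^3 - 3*t^2 - 6*t + 8) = (t - 1)*(t + 4)*(t^2 - 2*t - 8) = (t - 1)*(t + 2)*(t + 4)*(t - 4)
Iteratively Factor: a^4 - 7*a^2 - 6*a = (a + 1)*(a^3 - a^2 - 6*a) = a*(a + 1)*(a^2 - a - 6) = a*(a + 1)*(a + 2)*(a - 3)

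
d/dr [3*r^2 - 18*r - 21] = 6*r - 18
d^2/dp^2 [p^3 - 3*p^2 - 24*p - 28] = 6*p - 6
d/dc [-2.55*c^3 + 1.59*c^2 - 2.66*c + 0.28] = -7.65*c^2 + 3.18*c - 2.66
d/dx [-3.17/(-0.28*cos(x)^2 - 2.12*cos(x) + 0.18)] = (1.7752*cos(x) + 6.7204)*sin(x)/(0.28*cos(x)^2 + 2.12*cos(x) - 0.18)^2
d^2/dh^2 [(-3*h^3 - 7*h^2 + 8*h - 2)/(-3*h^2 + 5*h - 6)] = 4*(27*h^3 - 297*h^2 + 333*h + 13)/(27*h^6 - 135*h^5 + 387*h^4 - 665*h^3 + 774*h^2 - 540*h + 216)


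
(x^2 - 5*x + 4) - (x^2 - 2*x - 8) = 12 - 3*x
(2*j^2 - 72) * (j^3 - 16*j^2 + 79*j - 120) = 2*j^5 - 32*j^4 + 86*j^3 + 912*j^2 - 5688*j + 8640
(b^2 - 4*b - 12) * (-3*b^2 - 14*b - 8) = -3*b^4 - 2*b^3 + 84*b^2 + 200*b + 96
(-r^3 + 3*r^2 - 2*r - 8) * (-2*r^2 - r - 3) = 2*r^5 - 5*r^4 + 4*r^3 + 9*r^2 + 14*r + 24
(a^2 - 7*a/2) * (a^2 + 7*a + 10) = a^4 + 7*a^3/2 - 29*a^2/2 - 35*a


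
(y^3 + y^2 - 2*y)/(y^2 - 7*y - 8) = y*(-y^2 - y + 2)/(-y^2 + 7*y + 8)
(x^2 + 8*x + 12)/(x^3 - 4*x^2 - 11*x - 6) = (x^2 + 8*x + 12)/(x^3 - 4*x^2 - 11*x - 6)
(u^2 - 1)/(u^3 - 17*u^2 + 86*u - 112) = (u^2 - 1)/(u^3 - 17*u^2 + 86*u - 112)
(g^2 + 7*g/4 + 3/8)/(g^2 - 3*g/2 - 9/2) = (g + 1/4)/(g - 3)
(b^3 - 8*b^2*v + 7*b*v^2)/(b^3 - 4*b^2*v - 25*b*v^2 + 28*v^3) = b/(b + 4*v)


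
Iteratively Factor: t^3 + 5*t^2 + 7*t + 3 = (t + 1)*(t^2 + 4*t + 3) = (t + 1)^2*(t + 3)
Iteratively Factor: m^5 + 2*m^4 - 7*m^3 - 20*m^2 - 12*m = (m + 2)*(m^4 - 7*m^2 - 6*m) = (m + 1)*(m + 2)*(m^3 - m^2 - 6*m) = m*(m + 1)*(m + 2)*(m^2 - m - 6) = m*(m - 3)*(m + 1)*(m + 2)*(m + 2)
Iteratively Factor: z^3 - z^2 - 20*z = (z + 4)*(z^2 - 5*z) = z*(z + 4)*(z - 5)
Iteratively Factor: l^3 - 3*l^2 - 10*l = (l)*(l^2 - 3*l - 10) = l*(l - 5)*(l + 2)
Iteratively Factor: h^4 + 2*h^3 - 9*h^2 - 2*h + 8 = (h + 4)*(h^3 - 2*h^2 - h + 2) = (h - 1)*(h + 4)*(h^2 - h - 2) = (h - 2)*(h - 1)*(h + 4)*(h + 1)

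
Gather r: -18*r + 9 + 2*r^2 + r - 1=2*r^2 - 17*r + 8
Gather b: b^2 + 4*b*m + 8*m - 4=b^2 + 4*b*m + 8*m - 4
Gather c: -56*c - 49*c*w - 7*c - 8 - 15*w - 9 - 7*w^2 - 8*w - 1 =c*(-49*w - 63) - 7*w^2 - 23*w - 18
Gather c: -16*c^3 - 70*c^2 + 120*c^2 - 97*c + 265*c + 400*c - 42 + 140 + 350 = -16*c^3 + 50*c^2 + 568*c + 448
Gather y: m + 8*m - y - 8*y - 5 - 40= 9*m - 9*y - 45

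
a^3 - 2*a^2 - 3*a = a*(a - 3)*(a + 1)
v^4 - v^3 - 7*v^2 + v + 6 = (v - 3)*(v - 1)*(v + 1)*(v + 2)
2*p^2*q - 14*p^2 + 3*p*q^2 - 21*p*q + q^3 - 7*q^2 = (p + q)*(2*p + q)*(q - 7)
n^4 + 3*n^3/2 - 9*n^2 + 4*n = n*(n - 2)*(n - 1/2)*(n + 4)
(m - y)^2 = m^2 - 2*m*y + y^2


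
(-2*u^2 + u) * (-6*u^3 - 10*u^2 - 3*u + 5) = 12*u^5 + 14*u^4 - 4*u^3 - 13*u^2 + 5*u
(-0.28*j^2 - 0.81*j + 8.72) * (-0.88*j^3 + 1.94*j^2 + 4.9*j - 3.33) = 0.2464*j^5 + 0.1696*j^4 - 10.617*j^3 + 13.8802*j^2 + 45.4253*j - 29.0376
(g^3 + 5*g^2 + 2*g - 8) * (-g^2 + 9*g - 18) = -g^5 + 4*g^4 + 25*g^3 - 64*g^2 - 108*g + 144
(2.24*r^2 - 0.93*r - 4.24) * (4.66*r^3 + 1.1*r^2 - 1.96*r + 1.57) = 10.4384*r^5 - 1.8698*r^4 - 25.1718*r^3 + 0.6756*r^2 + 6.8503*r - 6.6568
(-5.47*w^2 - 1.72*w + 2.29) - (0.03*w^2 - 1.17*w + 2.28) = -5.5*w^2 - 0.55*w + 0.0100000000000002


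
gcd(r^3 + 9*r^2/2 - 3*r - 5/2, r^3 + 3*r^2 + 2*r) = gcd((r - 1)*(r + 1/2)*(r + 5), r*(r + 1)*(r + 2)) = 1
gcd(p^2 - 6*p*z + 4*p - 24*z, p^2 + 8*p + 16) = p + 4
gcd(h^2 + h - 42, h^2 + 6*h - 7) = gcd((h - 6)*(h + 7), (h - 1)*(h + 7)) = h + 7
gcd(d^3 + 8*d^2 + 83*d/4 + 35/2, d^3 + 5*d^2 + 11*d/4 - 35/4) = d^2 + 6*d + 35/4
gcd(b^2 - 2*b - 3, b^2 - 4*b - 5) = b + 1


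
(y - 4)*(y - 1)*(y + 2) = y^3 - 3*y^2 - 6*y + 8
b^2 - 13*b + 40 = (b - 8)*(b - 5)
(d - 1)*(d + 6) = d^2 + 5*d - 6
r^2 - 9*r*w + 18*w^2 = (r - 6*w)*(r - 3*w)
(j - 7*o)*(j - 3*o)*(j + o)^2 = j^4 - 8*j^3*o + 2*j^2*o^2 + 32*j*o^3 + 21*o^4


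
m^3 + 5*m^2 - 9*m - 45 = (m - 3)*(m + 3)*(m + 5)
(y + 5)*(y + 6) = y^2 + 11*y + 30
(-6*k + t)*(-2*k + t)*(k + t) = 12*k^3 + 4*k^2*t - 7*k*t^2 + t^3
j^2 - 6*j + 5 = (j - 5)*(j - 1)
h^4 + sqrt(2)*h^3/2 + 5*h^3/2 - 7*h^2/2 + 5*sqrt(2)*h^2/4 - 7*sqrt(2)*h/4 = h*(h - 1)*(h + 7/2)*(h + sqrt(2)/2)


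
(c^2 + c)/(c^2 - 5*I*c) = (c + 1)/(c - 5*I)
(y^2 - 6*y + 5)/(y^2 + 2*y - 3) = (y - 5)/(y + 3)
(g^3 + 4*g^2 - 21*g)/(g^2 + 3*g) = (g^2 + 4*g - 21)/(g + 3)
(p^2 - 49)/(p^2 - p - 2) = (49 - p^2)/(-p^2 + p + 2)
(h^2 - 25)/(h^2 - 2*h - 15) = (h + 5)/(h + 3)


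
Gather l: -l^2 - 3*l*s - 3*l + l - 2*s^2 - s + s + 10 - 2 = -l^2 + l*(-3*s - 2) - 2*s^2 + 8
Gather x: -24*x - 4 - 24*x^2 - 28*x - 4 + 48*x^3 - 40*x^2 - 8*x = 48*x^3 - 64*x^2 - 60*x - 8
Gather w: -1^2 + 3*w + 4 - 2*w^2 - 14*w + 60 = -2*w^2 - 11*w + 63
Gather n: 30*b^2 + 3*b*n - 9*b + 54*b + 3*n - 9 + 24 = 30*b^2 + 45*b + n*(3*b + 3) + 15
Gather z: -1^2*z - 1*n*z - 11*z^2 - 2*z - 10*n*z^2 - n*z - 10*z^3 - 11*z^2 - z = -10*z^3 + z^2*(-10*n - 22) + z*(-2*n - 4)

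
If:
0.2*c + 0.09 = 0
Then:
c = -0.45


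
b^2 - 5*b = b*(b - 5)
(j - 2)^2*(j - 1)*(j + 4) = j^4 - j^3 - 12*j^2 + 28*j - 16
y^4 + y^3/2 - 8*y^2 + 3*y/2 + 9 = (y - 2)*(y - 3/2)*(y + 1)*(y + 3)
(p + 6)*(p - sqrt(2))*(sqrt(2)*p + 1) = sqrt(2)*p^3 - p^2 + 6*sqrt(2)*p^2 - 6*p - sqrt(2)*p - 6*sqrt(2)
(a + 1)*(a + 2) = a^2 + 3*a + 2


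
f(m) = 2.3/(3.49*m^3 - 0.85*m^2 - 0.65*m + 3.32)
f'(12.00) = -0.00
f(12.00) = 0.00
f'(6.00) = -0.00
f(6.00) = 0.00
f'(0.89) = -0.69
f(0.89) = 0.51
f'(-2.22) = -0.09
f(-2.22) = -0.06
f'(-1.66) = -0.37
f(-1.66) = -0.17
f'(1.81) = -0.17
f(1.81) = 0.11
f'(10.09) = -0.00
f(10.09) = 0.00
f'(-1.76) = -0.27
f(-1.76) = -0.13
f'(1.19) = -0.54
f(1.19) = 0.32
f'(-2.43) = -0.06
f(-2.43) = -0.05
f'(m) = 2.3*(-10.47*m^2 + 1.7*m + 0.65)/(3.49*m^3 - 0.85*m^2 - 0.65*m + 3.32)^2 = (-24.081*m^2 + 3.91*m + 1.495)/(3.49*m^3 - 0.85*m^2 - 0.65*m + 3.32)^2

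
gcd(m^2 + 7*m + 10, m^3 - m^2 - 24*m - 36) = m + 2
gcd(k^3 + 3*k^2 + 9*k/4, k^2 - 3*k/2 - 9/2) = k + 3/2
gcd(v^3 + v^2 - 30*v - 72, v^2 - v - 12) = v + 3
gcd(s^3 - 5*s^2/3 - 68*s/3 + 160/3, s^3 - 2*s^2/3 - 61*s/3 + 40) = s^2 + 7*s/3 - 40/3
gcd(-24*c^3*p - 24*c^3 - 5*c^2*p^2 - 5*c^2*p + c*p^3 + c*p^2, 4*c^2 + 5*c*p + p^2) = 1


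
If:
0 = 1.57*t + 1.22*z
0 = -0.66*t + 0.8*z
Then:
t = 0.00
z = 0.00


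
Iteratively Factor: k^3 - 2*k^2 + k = (k - 1)*(k^2 - k) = (k - 1)^2*(k)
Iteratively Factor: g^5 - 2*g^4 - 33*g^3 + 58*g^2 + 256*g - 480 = (g + 4)*(g^4 - 6*g^3 - 9*g^2 + 94*g - 120) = (g + 4)^2*(g^3 - 10*g^2 + 31*g - 30) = (g - 5)*(g + 4)^2*(g^2 - 5*g + 6) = (g - 5)*(g - 3)*(g + 4)^2*(g - 2)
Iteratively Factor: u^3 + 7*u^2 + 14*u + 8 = (u + 2)*(u^2 + 5*u + 4) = (u + 1)*(u + 2)*(u + 4)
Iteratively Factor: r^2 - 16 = (r + 4)*(r - 4)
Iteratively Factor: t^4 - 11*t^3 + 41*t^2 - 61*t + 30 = (t - 2)*(t^3 - 9*t^2 + 23*t - 15) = (t - 5)*(t - 2)*(t^2 - 4*t + 3) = (t - 5)*(t - 2)*(t - 1)*(t - 3)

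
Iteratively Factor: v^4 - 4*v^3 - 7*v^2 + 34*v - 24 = (v - 4)*(v^3 - 7*v + 6) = (v - 4)*(v + 3)*(v^2 - 3*v + 2) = (v - 4)*(v - 2)*(v + 3)*(v - 1)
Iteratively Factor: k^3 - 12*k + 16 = (k - 2)*(k^2 + 2*k - 8) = (k - 2)*(k + 4)*(k - 2)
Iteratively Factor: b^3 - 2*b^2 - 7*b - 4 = (b - 4)*(b^2 + 2*b + 1) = (b - 4)*(b + 1)*(b + 1)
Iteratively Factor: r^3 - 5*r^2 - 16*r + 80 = (r - 5)*(r^2 - 16) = (r - 5)*(r + 4)*(r - 4)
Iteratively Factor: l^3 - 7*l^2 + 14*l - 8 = (l - 4)*(l^2 - 3*l + 2) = (l - 4)*(l - 1)*(l - 2)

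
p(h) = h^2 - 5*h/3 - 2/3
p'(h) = 2*h - 5/3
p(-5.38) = 37.24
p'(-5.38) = -12.43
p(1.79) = -0.45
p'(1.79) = 1.91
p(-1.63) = 4.71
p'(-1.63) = -4.93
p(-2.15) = 7.54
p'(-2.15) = -5.97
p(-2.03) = 6.84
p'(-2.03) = -5.73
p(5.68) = 22.13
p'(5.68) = 9.69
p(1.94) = -0.14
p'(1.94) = 2.21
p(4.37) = 11.15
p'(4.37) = 7.07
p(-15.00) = 249.33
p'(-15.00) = -31.67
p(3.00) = 3.33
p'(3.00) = 4.33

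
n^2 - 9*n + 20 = (n - 5)*(n - 4)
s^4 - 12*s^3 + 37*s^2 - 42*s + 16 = (s - 8)*(s - 2)*(s - 1)^2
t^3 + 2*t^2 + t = t*(t + 1)^2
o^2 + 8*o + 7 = (o + 1)*(o + 7)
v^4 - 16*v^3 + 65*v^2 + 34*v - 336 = (v - 8)*(v - 7)*(v - 3)*(v + 2)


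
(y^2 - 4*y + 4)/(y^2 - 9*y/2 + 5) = 2*(y - 2)/(2*y - 5)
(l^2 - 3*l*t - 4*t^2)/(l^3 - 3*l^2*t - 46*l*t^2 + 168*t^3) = (-l - t)/(-l^2 - l*t + 42*t^2)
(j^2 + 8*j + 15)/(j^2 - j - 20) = (j^2 + 8*j + 15)/(j^2 - j - 20)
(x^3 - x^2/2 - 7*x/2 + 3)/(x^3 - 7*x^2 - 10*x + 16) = (x - 3/2)/(x - 8)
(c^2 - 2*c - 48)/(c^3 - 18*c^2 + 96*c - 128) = (c + 6)/(c^2 - 10*c + 16)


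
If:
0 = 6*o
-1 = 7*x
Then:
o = 0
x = -1/7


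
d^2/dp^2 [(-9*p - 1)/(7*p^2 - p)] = 2*(-441*p^3 - 147*p^2 + 21*p - 1)/(p^3*(343*p^3 - 147*p^2 + 21*p - 1))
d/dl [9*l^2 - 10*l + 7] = 18*l - 10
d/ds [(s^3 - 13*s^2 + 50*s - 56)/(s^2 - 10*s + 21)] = (s^2 - 6*s + 10)/(s^2 - 6*s + 9)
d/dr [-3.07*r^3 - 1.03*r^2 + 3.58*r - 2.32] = -9.21*r^2 - 2.06*r + 3.58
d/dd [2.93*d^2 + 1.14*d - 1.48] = 5.86*d + 1.14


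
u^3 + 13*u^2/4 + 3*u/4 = u*(u + 1/4)*(u + 3)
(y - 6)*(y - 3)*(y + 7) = y^3 - 2*y^2 - 45*y + 126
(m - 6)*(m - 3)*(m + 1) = m^3 - 8*m^2 + 9*m + 18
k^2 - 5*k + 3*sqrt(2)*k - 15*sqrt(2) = (k - 5)*(k + 3*sqrt(2))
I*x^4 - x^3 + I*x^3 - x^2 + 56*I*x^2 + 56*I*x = x*(x - 7*I)*(x + 8*I)*(I*x + I)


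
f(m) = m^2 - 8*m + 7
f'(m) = 2*m - 8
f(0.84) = 0.99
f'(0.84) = -6.32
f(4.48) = -8.77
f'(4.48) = 0.96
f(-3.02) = 40.28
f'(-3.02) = -14.04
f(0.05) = 6.60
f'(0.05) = -7.90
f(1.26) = -1.49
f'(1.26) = -5.48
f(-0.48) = 11.07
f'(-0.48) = -8.96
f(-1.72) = 23.72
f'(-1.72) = -11.44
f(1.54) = -2.95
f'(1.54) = -4.92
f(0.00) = 7.00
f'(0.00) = -8.00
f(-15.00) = 352.00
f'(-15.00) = -38.00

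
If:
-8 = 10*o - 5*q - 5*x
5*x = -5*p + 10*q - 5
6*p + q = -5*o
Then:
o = 19*x/31 - 74/155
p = 9/31 - 17*x/31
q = 7*x/31 + 20/31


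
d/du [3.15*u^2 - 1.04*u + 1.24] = 6.3*u - 1.04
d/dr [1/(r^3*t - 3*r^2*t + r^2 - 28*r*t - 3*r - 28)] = (-3*r^2*t + 6*r*t - 2*r + 28*t + 3)/(-r^3*t + 3*r^2*t - r^2 + 28*r*t + 3*r + 28)^2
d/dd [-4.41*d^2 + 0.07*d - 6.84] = 0.07 - 8.82*d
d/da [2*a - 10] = 2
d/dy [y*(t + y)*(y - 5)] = y*(t + y) + y*(y - 5) + (t + y)*(y - 5)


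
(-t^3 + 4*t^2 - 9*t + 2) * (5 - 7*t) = 7*t^4 - 33*t^3 + 83*t^2 - 59*t + 10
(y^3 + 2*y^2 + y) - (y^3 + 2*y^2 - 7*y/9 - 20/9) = 16*y/9 + 20/9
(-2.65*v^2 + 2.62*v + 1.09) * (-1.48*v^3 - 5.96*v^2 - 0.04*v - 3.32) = 3.922*v^5 + 11.9164*v^4 - 17.1224*v^3 + 2.1968*v^2 - 8.742*v - 3.6188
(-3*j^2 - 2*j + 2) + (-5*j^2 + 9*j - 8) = -8*j^2 + 7*j - 6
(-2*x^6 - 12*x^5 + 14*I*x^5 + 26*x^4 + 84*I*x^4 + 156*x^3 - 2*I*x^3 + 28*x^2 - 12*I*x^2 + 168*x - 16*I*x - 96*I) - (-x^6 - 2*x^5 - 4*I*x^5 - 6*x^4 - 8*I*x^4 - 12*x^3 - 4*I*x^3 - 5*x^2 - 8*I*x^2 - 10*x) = -x^6 - 10*x^5 + 18*I*x^5 + 32*x^4 + 92*I*x^4 + 168*x^3 + 2*I*x^3 + 33*x^2 - 4*I*x^2 + 178*x - 16*I*x - 96*I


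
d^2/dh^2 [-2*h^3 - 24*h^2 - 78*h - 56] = -12*h - 48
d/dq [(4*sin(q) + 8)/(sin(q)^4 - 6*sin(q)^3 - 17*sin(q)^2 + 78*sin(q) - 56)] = 4*(-3*sin(q)^4 + 4*sin(q)^3 + 53*sin(q)^2 + 68*sin(q) - 212)*cos(q)/((sin(q) - 7)^2*(sin(q) - 2)^2*(sin(q) - 1)^2*(sin(q) + 4)^2)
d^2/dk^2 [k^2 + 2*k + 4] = 2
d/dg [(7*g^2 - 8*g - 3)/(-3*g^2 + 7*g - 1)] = (25*g^2 - 32*g + 29)/(9*g^4 - 42*g^3 + 55*g^2 - 14*g + 1)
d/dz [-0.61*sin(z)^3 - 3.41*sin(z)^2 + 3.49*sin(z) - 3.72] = (-1.83*sin(z)^2 - 6.82*sin(z) + 3.49)*cos(z)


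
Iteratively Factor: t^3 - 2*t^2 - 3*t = (t)*(t^2 - 2*t - 3) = t*(t + 1)*(t - 3)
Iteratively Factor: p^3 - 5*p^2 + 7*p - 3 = (p - 1)*(p^2 - 4*p + 3) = (p - 3)*(p - 1)*(p - 1)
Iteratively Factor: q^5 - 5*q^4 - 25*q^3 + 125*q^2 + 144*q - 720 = (q + 4)*(q^4 - 9*q^3 + 11*q^2 + 81*q - 180) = (q - 5)*(q + 4)*(q^3 - 4*q^2 - 9*q + 36) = (q - 5)*(q - 4)*(q + 4)*(q^2 - 9) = (q - 5)*(q - 4)*(q + 3)*(q + 4)*(q - 3)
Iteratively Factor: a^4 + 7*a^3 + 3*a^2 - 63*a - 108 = (a - 3)*(a^3 + 10*a^2 + 33*a + 36) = (a - 3)*(a + 3)*(a^2 + 7*a + 12) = (a - 3)*(a + 3)*(a + 4)*(a + 3)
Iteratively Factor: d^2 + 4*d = (d + 4)*(d)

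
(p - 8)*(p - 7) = p^2 - 15*p + 56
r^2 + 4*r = r*(r + 4)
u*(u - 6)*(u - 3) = u^3 - 9*u^2 + 18*u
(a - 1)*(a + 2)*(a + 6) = a^3 + 7*a^2 + 4*a - 12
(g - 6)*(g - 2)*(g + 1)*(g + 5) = g^4 - 2*g^3 - 31*g^2 + 32*g + 60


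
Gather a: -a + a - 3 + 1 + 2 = 0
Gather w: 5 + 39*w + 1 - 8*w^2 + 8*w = -8*w^2 + 47*w + 6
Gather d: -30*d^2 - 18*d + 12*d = -30*d^2 - 6*d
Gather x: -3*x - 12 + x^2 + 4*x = x^2 + x - 12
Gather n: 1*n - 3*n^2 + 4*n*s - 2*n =-3*n^2 + n*(4*s - 1)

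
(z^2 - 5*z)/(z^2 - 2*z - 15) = z/(z + 3)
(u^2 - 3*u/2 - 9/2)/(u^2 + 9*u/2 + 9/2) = (u - 3)/(u + 3)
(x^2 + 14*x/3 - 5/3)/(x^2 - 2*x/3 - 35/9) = 3*(-3*x^2 - 14*x + 5)/(-9*x^2 + 6*x + 35)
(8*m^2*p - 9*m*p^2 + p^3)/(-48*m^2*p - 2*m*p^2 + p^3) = (-m + p)/(6*m + p)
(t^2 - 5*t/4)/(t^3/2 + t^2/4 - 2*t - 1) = t*(4*t - 5)/(2*t^3 + t^2 - 8*t - 4)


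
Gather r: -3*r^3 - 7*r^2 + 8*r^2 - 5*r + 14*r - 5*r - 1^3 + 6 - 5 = -3*r^3 + r^2 + 4*r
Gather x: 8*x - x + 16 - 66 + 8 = 7*x - 42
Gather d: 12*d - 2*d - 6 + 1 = 10*d - 5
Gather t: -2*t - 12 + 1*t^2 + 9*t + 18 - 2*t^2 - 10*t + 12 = -t^2 - 3*t + 18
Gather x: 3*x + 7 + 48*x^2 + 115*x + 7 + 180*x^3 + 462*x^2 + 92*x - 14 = 180*x^3 + 510*x^2 + 210*x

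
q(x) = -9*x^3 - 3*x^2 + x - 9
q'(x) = -27*x^2 - 6*x + 1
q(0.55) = -10.85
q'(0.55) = -10.47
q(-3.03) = 210.79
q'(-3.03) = -228.70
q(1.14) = -25.09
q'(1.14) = -40.93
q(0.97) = -19.07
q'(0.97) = -30.22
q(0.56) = -10.96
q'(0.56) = -10.83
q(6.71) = -2856.37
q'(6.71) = -1254.91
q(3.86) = -567.45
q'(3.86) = -424.45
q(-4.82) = 924.30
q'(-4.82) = -597.35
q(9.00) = -6804.00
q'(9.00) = -2240.00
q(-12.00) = 15099.00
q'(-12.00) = -3815.00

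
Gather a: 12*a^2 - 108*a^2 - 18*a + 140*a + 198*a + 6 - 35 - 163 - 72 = -96*a^2 + 320*a - 264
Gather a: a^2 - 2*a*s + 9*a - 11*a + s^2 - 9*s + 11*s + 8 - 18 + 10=a^2 + a*(-2*s - 2) + s^2 + 2*s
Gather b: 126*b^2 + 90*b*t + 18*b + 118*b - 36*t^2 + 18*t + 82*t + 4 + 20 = 126*b^2 + b*(90*t + 136) - 36*t^2 + 100*t + 24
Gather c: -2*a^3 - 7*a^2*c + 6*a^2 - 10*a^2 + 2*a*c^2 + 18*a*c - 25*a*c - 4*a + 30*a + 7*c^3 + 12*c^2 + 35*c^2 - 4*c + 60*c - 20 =-2*a^3 - 4*a^2 + 26*a + 7*c^3 + c^2*(2*a + 47) + c*(-7*a^2 - 7*a + 56) - 20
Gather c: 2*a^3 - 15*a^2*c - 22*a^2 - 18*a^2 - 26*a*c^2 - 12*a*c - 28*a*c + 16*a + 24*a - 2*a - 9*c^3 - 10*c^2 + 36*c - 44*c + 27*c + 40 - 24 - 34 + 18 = 2*a^3 - 40*a^2 + 38*a - 9*c^3 + c^2*(-26*a - 10) + c*(-15*a^2 - 40*a + 19)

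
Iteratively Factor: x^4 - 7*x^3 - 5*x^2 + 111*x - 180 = (x + 4)*(x^3 - 11*x^2 + 39*x - 45) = (x - 5)*(x + 4)*(x^2 - 6*x + 9) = (x - 5)*(x - 3)*(x + 4)*(x - 3)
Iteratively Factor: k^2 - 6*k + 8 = (k - 2)*(k - 4)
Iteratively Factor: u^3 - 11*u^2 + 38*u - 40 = (u - 4)*(u^2 - 7*u + 10) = (u - 4)*(u - 2)*(u - 5)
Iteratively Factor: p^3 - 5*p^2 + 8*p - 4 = (p - 2)*(p^2 - 3*p + 2) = (p - 2)*(p - 1)*(p - 2)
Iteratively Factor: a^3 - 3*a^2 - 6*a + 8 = (a - 4)*(a^2 + a - 2) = (a - 4)*(a - 1)*(a + 2)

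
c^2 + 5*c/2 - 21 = (c - 7/2)*(c + 6)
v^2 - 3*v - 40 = (v - 8)*(v + 5)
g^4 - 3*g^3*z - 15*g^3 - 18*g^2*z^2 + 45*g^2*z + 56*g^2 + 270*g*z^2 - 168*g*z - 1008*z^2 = (g - 8)*(g - 7)*(g - 6*z)*(g + 3*z)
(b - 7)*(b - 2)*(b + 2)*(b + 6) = b^4 - b^3 - 46*b^2 + 4*b + 168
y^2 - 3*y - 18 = (y - 6)*(y + 3)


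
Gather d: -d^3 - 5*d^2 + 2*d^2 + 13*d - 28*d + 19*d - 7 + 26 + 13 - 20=-d^3 - 3*d^2 + 4*d + 12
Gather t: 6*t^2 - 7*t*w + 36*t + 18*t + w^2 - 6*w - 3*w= 6*t^2 + t*(54 - 7*w) + w^2 - 9*w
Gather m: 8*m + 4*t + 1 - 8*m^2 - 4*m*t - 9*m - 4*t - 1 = -8*m^2 + m*(-4*t - 1)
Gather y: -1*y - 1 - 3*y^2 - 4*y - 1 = -3*y^2 - 5*y - 2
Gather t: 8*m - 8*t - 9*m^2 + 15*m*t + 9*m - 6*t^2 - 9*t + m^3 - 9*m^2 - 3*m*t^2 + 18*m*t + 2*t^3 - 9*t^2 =m^3 - 18*m^2 + 17*m + 2*t^3 + t^2*(-3*m - 15) + t*(33*m - 17)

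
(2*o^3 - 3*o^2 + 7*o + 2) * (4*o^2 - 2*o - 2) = 8*o^5 - 16*o^4 + 30*o^3 - 18*o - 4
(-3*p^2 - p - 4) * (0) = 0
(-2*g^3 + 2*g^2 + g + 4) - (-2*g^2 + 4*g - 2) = -2*g^3 + 4*g^2 - 3*g + 6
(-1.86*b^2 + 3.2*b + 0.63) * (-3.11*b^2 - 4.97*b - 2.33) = 5.7846*b^4 - 0.707800000000001*b^3 - 13.5295*b^2 - 10.5871*b - 1.4679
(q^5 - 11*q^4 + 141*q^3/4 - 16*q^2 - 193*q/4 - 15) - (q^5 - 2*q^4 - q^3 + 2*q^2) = -9*q^4 + 145*q^3/4 - 18*q^2 - 193*q/4 - 15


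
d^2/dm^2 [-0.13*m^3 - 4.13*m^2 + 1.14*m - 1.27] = -0.78*m - 8.26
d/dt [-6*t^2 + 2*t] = 2 - 12*t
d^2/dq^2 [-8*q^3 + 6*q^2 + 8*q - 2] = 12 - 48*q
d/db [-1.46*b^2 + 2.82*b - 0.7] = 2.82 - 2.92*b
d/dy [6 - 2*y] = -2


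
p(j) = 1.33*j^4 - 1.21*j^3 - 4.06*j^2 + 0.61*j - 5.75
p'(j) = 5.32*j^3 - 3.63*j^2 - 8.12*j + 0.61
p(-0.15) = -5.93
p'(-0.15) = 1.73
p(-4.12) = 390.65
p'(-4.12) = -399.60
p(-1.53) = -4.57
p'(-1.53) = -14.52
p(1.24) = -10.40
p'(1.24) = -4.90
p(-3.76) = 264.71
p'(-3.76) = -302.98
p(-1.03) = -7.87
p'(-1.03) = -0.69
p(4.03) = 202.38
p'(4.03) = 257.13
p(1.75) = -11.13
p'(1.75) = 3.80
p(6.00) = 1314.07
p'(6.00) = 970.33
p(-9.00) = 9268.12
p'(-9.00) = -4098.62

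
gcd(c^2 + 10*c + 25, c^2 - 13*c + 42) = 1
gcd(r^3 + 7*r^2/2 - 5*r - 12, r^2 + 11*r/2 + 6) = r^2 + 11*r/2 + 6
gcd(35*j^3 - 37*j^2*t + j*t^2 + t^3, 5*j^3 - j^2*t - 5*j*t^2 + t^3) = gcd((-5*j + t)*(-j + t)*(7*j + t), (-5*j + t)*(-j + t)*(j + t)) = 5*j^2 - 6*j*t + t^2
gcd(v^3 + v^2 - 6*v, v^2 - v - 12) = v + 3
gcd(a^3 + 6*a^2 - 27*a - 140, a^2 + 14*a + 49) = a + 7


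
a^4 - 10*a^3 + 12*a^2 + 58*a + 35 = (a - 7)*(a - 5)*(a + 1)^2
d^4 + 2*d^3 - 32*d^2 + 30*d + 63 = (d - 3)^2*(d + 1)*(d + 7)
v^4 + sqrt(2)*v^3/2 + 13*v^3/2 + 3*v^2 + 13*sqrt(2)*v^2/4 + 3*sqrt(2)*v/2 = v*(v + 1/2)*(v + 6)*(v + sqrt(2)/2)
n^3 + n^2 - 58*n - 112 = (n - 8)*(n + 2)*(n + 7)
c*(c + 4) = c^2 + 4*c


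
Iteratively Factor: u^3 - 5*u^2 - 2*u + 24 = (u - 4)*(u^2 - u - 6) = (u - 4)*(u + 2)*(u - 3)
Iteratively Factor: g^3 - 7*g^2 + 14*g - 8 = (g - 1)*(g^2 - 6*g + 8) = (g - 4)*(g - 1)*(g - 2)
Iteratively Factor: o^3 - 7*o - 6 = (o - 3)*(o^2 + 3*o + 2) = (o - 3)*(o + 2)*(o + 1)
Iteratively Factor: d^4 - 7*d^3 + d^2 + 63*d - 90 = (d - 3)*(d^3 - 4*d^2 - 11*d + 30) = (d - 5)*(d - 3)*(d^2 + d - 6) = (d - 5)*(d - 3)*(d - 2)*(d + 3)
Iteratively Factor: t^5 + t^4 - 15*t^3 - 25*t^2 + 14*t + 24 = (t + 3)*(t^4 - 2*t^3 - 9*t^2 + 2*t + 8) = (t + 2)*(t + 3)*(t^3 - 4*t^2 - t + 4) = (t + 1)*(t + 2)*(t + 3)*(t^2 - 5*t + 4) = (t - 1)*(t + 1)*(t + 2)*(t + 3)*(t - 4)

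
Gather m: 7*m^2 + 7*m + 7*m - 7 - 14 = 7*m^2 + 14*m - 21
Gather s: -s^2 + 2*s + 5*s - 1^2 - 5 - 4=-s^2 + 7*s - 10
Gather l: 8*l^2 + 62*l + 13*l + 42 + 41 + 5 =8*l^2 + 75*l + 88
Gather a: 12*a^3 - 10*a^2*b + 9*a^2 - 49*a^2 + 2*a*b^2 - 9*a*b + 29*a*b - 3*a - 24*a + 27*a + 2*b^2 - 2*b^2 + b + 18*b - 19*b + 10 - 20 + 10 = 12*a^3 + a^2*(-10*b - 40) + a*(2*b^2 + 20*b)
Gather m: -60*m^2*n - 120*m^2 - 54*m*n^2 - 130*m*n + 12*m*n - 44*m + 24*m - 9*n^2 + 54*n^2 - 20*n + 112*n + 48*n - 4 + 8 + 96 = m^2*(-60*n - 120) + m*(-54*n^2 - 118*n - 20) + 45*n^2 + 140*n + 100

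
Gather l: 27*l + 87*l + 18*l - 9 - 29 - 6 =132*l - 44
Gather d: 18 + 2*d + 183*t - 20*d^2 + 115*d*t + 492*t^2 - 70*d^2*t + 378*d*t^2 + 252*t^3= d^2*(-70*t - 20) + d*(378*t^2 + 115*t + 2) + 252*t^3 + 492*t^2 + 183*t + 18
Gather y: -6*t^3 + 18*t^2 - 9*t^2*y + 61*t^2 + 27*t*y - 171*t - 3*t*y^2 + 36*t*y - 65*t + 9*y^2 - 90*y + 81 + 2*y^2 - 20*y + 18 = -6*t^3 + 79*t^2 - 236*t + y^2*(11 - 3*t) + y*(-9*t^2 + 63*t - 110) + 99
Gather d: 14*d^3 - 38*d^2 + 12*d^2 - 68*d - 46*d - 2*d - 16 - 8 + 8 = 14*d^3 - 26*d^2 - 116*d - 16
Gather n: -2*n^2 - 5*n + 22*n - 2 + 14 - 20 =-2*n^2 + 17*n - 8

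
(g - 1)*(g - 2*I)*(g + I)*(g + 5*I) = g^4 - g^3 + 4*I*g^3 + 7*g^2 - 4*I*g^2 - 7*g + 10*I*g - 10*I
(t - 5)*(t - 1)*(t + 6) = t^3 - 31*t + 30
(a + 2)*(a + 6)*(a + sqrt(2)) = a^3 + sqrt(2)*a^2 + 8*a^2 + 8*sqrt(2)*a + 12*a + 12*sqrt(2)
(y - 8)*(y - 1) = y^2 - 9*y + 8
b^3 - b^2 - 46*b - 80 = (b - 8)*(b + 2)*(b + 5)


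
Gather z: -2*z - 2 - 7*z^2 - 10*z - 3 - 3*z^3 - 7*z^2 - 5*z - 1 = -3*z^3 - 14*z^2 - 17*z - 6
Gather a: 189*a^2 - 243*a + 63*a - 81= 189*a^2 - 180*a - 81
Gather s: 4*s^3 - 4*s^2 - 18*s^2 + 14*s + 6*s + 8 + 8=4*s^3 - 22*s^2 + 20*s + 16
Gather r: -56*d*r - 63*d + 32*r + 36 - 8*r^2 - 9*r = -63*d - 8*r^2 + r*(23 - 56*d) + 36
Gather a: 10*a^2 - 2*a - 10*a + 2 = 10*a^2 - 12*a + 2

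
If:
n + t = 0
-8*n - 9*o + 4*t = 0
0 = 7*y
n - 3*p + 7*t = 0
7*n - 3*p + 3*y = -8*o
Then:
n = 0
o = 0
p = 0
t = 0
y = 0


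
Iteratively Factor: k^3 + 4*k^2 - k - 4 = (k - 1)*(k^2 + 5*k + 4) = (k - 1)*(k + 1)*(k + 4)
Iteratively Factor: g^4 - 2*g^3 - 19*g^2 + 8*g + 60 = (g + 3)*(g^3 - 5*g^2 - 4*g + 20) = (g - 2)*(g + 3)*(g^2 - 3*g - 10) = (g - 5)*(g - 2)*(g + 3)*(g + 2)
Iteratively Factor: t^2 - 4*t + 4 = (t - 2)*(t - 2)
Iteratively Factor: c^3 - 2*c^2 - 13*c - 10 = (c + 1)*(c^2 - 3*c - 10) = (c - 5)*(c + 1)*(c + 2)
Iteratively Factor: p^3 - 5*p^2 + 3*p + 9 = (p - 3)*(p^2 - 2*p - 3) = (p - 3)*(p + 1)*(p - 3)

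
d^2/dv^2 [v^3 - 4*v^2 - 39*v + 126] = 6*v - 8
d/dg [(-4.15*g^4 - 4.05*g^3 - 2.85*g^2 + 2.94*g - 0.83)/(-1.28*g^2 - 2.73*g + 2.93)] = (10.624*g^5 + 39.1725*g^4 - 26.525*g^3 - 24.0558*g^2 - 18.8258*g + 6.3483)/(1.6384*g^4 + 6.9888*g^3 - 0.0479000000000012*g^2 - 15.9978*g + 8.5849)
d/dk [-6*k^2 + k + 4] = 1 - 12*k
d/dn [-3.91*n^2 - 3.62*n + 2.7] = -7.82*n - 3.62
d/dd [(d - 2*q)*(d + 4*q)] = 2*d + 2*q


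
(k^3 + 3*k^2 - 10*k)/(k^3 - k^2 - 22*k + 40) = k/(k - 4)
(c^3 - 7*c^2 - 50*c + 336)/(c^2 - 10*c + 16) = (c^2 + c - 42)/(c - 2)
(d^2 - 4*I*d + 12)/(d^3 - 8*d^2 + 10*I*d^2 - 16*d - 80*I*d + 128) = (d - 6*I)/(d^2 + 8*d*(-1 + I) - 64*I)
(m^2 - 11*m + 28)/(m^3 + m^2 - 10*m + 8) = (m^2 - 11*m + 28)/(m^3 + m^2 - 10*m + 8)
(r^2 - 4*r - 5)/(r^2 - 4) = (r^2 - 4*r - 5)/(r^2 - 4)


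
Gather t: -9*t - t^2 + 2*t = -t^2 - 7*t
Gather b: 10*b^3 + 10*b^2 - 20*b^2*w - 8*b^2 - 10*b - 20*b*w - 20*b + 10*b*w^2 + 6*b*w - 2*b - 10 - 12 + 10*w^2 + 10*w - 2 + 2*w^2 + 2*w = 10*b^3 + b^2*(2 - 20*w) + b*(10*w^2 - 14*w - 32) + 12*w^2 + 12*w - 24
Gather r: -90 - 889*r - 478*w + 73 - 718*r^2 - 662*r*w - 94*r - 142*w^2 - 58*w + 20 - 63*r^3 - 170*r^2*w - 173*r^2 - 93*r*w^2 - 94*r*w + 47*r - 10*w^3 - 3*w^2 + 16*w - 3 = -63*r^3 + r^2*(-170*w - 891) + r*(-93*w^2 - 756*w - 936) - 10*w^3 - 145*w^2 - 520*w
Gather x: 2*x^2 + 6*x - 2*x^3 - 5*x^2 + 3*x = -2*x^3 - 3*x^2 + 9*x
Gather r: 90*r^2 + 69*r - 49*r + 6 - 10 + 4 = 90*r^2 + 20*r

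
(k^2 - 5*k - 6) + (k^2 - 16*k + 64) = 2*k^2 - 21*k + 58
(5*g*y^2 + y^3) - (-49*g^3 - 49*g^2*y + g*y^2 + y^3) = 49*g^3 + 49*g^2*y + 4*g*y^2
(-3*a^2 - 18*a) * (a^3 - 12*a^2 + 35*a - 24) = -3*a^5 + 18*a^4 + 111*a^3 - 558*a^2 + 432*a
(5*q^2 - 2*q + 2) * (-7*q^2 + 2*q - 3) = -35*q^4 + 24*q^3 - 33*q^2 + 10*q - 6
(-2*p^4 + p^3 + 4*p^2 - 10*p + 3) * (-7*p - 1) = 14*p^5 - 5*p^4 - 29*p^3 + 66*p^2 - 11*p - 3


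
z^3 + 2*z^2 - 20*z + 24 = (z - 2)^2*(z + 6)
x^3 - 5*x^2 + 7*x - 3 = (x - 3)*(x - 1)^2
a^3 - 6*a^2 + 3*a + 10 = (a - 5)*(a - 2)*(a + 1)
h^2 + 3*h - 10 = (h - 2)*(h + 5)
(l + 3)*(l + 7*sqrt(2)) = l^2 + 3*l + 7*sqrt(2)*l + 21*sqrt(2)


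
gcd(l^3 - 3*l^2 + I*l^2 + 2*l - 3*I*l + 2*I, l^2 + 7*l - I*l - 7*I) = 1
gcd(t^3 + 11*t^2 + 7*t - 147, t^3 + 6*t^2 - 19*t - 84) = t + 7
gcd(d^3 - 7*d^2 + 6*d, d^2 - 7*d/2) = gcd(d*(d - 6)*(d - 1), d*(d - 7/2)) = d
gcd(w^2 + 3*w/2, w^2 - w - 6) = 1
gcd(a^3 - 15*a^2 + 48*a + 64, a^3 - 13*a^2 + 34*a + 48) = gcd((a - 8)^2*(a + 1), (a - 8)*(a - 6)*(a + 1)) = a^2 - 7*a - 8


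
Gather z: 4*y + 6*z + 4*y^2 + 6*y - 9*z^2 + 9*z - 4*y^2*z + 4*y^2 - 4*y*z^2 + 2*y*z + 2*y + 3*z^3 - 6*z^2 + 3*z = 8*y^2 + 12*y + 3*z^3 + z^2*(-4*y - 15) + z*(-4*y^2 + 2*y + 18)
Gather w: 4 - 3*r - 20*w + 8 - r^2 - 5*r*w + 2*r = -r^2 - r + w*(-5*r - 20) + 12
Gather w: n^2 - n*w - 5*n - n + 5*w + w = n^2 - 6*n + w*(6 - n)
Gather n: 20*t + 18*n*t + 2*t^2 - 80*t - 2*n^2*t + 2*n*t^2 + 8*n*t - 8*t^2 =-2*n^2*t + n*(2*t^2 + 26*t) - 6*t^2 - 60*t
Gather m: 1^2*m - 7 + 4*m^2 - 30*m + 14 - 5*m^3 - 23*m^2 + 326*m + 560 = -5*m^3 - 19*m^2 + 297*m + 567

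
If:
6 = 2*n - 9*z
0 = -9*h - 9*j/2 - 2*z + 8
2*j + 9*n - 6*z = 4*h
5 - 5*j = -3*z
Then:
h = 275/358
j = 101/179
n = -48/179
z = -130/179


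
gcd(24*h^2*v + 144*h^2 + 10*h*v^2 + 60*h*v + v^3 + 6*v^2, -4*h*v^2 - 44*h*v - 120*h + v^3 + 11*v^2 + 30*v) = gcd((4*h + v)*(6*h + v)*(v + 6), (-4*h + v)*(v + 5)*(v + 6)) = v + 6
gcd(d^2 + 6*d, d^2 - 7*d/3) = d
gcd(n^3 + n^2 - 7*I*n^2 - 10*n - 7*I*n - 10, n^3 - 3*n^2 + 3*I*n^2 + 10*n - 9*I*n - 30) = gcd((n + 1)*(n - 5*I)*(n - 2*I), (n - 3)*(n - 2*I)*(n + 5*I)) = n - 2*I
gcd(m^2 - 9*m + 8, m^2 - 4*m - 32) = m - 8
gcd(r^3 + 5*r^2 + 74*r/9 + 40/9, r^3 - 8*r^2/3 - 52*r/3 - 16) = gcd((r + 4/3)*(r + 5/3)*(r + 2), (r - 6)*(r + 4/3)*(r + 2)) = r^2 + 10*r/3 + 8/3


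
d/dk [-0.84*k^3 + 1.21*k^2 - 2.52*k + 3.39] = -2.52*k^2 + 2.42*k - 2.52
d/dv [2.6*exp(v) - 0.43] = 2.6*exp(v)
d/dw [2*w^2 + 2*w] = 4*w + 2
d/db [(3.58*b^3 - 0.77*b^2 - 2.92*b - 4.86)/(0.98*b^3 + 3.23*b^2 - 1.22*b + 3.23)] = (12.318*b^4 - 3.012*b^3 + 59.3496*b^2 + 26.4214*b - 15.3608)/(0.9604*b^6 + 6.3308*b^5 + 8.0417*b^4 - 1.5504*b^3 + 22.3542*b^2 - 7.8812*b + 10.4329)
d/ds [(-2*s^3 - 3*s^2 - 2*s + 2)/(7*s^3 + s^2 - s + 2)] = (19*s^4 + 32*s^3 - 49*s^2 - 16*s - 2)/(49*s^6 + 14*s^5 - 13*s^4 + 26*s^3 + 5*s^2 - 4*s + 4)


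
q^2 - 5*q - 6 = (q - 6)*(q + 1)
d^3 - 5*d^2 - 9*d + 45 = (d - 5)*(d - 3)*(d + 3)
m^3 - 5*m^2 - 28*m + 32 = (m - 8)*(m - 1)*(m + 4)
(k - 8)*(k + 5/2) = k^2 - 11*k/2 - 20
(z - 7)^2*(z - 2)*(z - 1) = z^4 - 17*z^3 + 93*z^2 - 175*z + 98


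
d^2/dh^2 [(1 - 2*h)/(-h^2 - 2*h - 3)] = 2*(4*(h + 1)^2*(2*h - 1) - 3*(2*h + 1)*(h^2 + 2*h + 3))/(h^2 + 2*h + 3)^3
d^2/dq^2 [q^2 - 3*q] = 2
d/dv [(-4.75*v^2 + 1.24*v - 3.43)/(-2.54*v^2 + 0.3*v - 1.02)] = (1.7246*v^2 - 7.7344*v - 0.2358)/(6.4516*v^4 - 1.524*v^3 + 5.2716*v^2 - 0.612*v + 1.0404)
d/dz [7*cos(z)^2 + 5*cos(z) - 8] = -(14*cos(z) + 5)*sin(z)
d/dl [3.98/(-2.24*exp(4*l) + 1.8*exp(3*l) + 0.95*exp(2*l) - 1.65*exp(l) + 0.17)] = (35.6608*exp(3*l) - 21.492*exp(2*l) - 7.562*exp(l) + 6.567)*exp(l)/(-2.24*exp(4*l) + 1.8*exp(3*l) + 0.95*exp(2*l) - 1.65*exp(l) + 0.17)^2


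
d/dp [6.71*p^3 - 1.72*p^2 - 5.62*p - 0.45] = 20.13*p^2 - 3.44*p - 5.62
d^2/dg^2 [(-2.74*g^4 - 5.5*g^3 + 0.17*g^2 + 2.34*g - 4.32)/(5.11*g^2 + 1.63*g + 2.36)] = (-143.094308*g^6 - 136.933692*g^5 - 241.93926*g^4 + 54.1586539999998*g^3 - 999.199272*g^2 - 569.00904*g + 65.129968)/(133.432831*g^6 + 127.688169*g^5 + 225.603945*g^4 + 122.273635*g^3 + 104.19282*g^2 + 27.235344*g + 13.144256)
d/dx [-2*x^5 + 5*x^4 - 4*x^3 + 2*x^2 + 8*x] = -10*x^4 + 20*x^3 - 12*x^2 + 4*x + 8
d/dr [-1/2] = 0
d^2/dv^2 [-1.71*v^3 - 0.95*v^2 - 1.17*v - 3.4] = -10.26*v - 1.9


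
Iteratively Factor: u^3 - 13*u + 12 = (u + 4)*(u^2 - 4*u + 3) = (u - 3)*(u + 4)*(u - 1)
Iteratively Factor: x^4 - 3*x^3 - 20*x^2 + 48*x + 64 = (x + 1)*(x^3 - 4*x^2 - 16*x + 64) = (x - 4)*(x + 1)*(x^2 - 16) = (x - 4)^2*(x + 1)*(x + 4)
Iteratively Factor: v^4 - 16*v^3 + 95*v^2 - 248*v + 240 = (v - 4)*(v^3 - 12*v^2 + 47*v - 60) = (v - 4)^2*(v^2 - 8*v + 15) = (v - 5)*(v - 4)^2*(v - 3)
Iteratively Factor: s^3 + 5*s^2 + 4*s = (s)*(s^2 + 5*s + 4) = s*(s + 4)*(s + 1)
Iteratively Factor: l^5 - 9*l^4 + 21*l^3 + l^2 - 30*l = (l - 2)*(l^4 - 7*l^3 + 7*l^2 + 15*l) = (l - 2)*(l + 1)*(l^3 - 8*l^2 + 15*l) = (l - 3)*(l - 2)*(l + 1)*(l^2 - 5*l) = (l - 5)*(l - 3)*(l - 2)*(l + 1)*(l)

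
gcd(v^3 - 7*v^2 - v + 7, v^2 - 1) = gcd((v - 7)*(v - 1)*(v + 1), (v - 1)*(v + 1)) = v^2 - 1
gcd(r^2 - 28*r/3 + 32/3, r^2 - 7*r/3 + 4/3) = r - 4/3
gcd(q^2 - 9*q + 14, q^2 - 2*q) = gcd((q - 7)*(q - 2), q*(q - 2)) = q - 2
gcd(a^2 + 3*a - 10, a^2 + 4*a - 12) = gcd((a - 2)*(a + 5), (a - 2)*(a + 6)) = a - 2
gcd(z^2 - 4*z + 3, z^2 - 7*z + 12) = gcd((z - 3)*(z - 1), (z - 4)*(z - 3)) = z - 3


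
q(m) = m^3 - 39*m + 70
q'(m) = 3*m^2 - 39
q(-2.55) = 152.87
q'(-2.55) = -19.49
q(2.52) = -12.28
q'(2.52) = -19.95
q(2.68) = -15.27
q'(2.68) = -17.45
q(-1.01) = 108.36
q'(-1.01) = -35.94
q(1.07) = 29.50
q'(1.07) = -35.57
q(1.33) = 20.48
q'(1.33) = -33.69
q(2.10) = -2.64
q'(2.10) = -25.77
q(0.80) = 39.31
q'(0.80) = -37.08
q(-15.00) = -2720.00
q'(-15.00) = 636.00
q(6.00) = 52.00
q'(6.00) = 69.00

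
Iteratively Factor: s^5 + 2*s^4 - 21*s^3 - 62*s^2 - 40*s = (s - 5)*(s^4 + 7*s^3 + 14*s^2 + 8*s) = s*(s - 5)*(s^3 + 7*s^2 + 14*s + 8) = s*(s - 5)*(s + 2)*(s^2 + 5*s + 4) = s*(s - 5)*(s + 2)*(s + 4)*(s + 1)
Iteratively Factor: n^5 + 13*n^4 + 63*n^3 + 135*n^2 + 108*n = (n + 3)*(n^4 + 10*n^3 + 33*n^2 + 36*n) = (n + 3)^2*(n^3 + 7*n^2 + 12*n) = (n + 3)^3*(n^2 + 4*n) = n*(n + 3)^3*(n + 4)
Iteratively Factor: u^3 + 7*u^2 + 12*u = (u + 4)*(u^2 + 3*u) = (u + 3)*(u + 4)*(u)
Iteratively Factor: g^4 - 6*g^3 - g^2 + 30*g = (g)*(g^3 - 6*g^2 - g + 30) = g*(g + 2)*(g^2 - 8*g + 15) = g*(g - 3)*(g + 2)*(g - 5)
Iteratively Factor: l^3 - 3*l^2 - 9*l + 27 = (l - 3)*(l^2 - 9) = (l - 3)*(l + 3)*(l - 3)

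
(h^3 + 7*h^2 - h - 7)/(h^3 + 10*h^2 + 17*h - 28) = (h + 1)/(h + 4)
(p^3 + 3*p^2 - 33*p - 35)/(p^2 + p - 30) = (p^2 + 8*p + 7)/(p + 6)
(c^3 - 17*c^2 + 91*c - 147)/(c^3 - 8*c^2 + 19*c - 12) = (c^2 - 14*c + 49)/(c^2 - 5*c + 4)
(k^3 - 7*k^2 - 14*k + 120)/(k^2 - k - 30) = (k^2 - k - 20)/(k + 5)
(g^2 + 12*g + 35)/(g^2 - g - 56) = (g + 5)/(g - 8)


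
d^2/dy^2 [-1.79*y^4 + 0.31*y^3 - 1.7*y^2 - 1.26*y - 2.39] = -21.48*y^2 + 1.86*y - 3.4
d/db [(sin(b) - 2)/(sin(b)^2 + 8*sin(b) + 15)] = (4*sin(b) + cos(b)^2 + 30)*cos(b)/(sin(b)^2 + 8*sin(b) + 15)^2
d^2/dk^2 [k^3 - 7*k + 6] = 6*k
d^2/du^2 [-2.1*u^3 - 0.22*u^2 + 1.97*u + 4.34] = -12.6*u - 0.44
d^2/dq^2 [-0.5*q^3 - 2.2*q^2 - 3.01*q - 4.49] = -3.0*q - 4.4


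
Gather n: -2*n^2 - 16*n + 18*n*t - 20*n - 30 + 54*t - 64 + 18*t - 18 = -2*n^2 + n*(18*t - 36) + 72*t - 112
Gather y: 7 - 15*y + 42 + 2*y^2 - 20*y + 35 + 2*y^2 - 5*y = 4*y^2 - 40*y + 84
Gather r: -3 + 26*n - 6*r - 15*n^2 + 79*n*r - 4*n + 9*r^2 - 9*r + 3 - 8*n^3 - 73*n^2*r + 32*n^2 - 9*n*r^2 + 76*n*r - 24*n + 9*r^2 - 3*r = -8*n^3 + 17*n^2 - 2*n + r^2*(18 - 9*n) + r*(-73*n^2 + 155*n - 18)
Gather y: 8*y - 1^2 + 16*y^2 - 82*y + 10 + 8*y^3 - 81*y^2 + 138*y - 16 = 8*y^3 - 65*y^2 + 64*y - 7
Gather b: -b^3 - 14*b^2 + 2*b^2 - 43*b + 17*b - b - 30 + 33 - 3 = -b^3 - 12*b^2 - 27*b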